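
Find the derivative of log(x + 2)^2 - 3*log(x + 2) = (2*log(x + 2) - 3)/(x + 2)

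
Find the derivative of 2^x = 2^x*log(2)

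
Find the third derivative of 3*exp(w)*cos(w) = -6*sqrt(2)*exp(w)*sin(w + pi/4)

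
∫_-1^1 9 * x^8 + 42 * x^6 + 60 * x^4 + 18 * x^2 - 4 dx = 42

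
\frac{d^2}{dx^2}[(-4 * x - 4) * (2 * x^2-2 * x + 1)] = -48*x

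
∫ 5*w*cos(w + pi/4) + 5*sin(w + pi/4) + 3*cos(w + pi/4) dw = (5*w + 3)*sin(w + pi/4) + C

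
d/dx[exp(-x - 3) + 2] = -exp(-x - 3)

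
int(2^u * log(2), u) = 2^u + C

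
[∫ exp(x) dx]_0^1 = -1 + E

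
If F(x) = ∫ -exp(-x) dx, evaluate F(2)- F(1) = -exp(-1) + exp(-2)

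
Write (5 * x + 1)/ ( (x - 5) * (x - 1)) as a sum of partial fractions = -3/(2*(x - 1)) + 13/(2*(x - 5))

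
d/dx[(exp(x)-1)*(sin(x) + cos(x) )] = 2*exp(x)*cos(x) + sin(x) - cos(x)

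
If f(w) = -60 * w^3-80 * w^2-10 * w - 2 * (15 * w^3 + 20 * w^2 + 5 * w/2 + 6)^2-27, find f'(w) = -2700*w^5 - 6000*w^4 - 3800*w^3 - 1860*w^2 - 1145*w - 70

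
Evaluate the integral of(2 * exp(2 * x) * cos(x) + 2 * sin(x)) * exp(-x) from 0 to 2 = (-exp(-2) + exp(2))*(cos(2) + sin(2))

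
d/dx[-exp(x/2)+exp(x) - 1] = -exp(x/2)/2 + exp(x)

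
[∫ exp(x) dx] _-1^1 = E - exp(-1)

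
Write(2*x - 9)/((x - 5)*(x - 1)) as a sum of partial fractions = 7/(4*(x - 1)) + 1/(4*(x - 5))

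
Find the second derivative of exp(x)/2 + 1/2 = exp(x)/2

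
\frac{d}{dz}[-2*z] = -2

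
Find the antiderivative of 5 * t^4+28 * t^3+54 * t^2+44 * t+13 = t^5 + 7*t^4 + 18*t^3 + 22*t^2 + 13*t + C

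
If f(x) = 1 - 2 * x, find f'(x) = -2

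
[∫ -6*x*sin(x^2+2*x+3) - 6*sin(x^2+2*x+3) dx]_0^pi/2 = -3*cos(pi^2/4 + 3) - 3*cos(3)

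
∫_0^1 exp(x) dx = -1 + E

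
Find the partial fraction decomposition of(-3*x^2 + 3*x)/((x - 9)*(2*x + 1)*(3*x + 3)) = 3/(19*(2*x + 1)) - 1/(5*(x + 1)) - 36/(95*(x - 9))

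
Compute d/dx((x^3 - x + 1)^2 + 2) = 6*x^5 - 8*x^3 + 6*x^2 + 2*x - 2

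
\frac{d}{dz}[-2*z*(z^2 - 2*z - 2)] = -6*z^2 + 8*z + 4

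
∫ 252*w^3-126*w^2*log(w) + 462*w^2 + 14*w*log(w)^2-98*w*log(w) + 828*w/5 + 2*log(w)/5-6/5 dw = w*(35*w*(3*w - log(w) + 4)^2 - 6*w + 2*log(w) - 8)/5 + C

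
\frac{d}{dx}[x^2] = 2*x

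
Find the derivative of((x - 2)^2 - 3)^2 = 4*x^3 - 24*x^2 + 36*x - 8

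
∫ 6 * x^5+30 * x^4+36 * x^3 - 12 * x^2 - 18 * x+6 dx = x^6 + 6*x^5 + 9*x^4 - 4*x^3 - 9*x^2 + 6*x + C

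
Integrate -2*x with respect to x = -x^2 + C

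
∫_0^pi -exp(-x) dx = -1 + exp(-pi)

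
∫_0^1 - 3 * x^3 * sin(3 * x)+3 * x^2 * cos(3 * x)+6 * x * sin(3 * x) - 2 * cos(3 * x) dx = -cos(3)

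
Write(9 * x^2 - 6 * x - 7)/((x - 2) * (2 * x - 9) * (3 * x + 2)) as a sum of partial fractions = 9/(248*(3*x + 2)) + 593/(155*(2*x - 9)) - 17/(40*(x - 2))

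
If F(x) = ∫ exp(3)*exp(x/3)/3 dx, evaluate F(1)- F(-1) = -exp(8/3) + exp(10/3)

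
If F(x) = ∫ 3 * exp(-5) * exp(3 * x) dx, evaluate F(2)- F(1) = E - exp(-2)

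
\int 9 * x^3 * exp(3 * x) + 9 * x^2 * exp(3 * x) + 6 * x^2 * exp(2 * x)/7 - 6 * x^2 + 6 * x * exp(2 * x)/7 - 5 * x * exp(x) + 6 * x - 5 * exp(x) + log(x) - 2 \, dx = x*(21*x^2*exp(3*x) - 14*x^2 + 3*x*exp(2*x) + 21*x - 35*exp(x) + 7*log(x) - 21)/7 + C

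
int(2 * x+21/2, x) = x^2 + 21*x/2 + C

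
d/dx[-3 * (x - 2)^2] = 12 - 6*x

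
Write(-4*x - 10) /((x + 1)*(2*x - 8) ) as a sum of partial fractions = 3/(5*(x + 1)) - 13/(5*(x - 4))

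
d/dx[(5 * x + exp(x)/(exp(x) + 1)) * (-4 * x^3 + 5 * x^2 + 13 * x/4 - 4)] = (-320*x^3*exp(2*x) - 656*x^3*exp(x) - 320*x^3 + 252*x^2*exp(2*x) + 572*x^2*exp(x) + 300*x^2 + 170*x*exp(2*x) + 313*x*exp(x) + 130*x - 67*exp(2*x) - 163*exp(x) - 80)/(4*exp(2*x) + 8*exp(x) + 4)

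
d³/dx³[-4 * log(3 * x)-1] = -8/x^3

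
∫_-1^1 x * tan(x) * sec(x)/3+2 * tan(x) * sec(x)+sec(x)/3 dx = 2*sec(1)/3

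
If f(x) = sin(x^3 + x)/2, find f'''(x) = -27*x^6*cos(x^3 + x)/2 - 27*x^4*cos(x^3 + x)/2 - 27*x^3*sin(x^3 + x) - 9*x^2*cos(x^3 + x)/2 - 9*x*sin(x^3 + x) + 5*cos(x^3 + x)/2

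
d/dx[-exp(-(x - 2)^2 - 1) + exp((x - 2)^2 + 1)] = (2*x*exp(2*x^2 - 8*x + 10) + 2*x - 4*exp(2*x^2 - 8*x + 10) - 4)*exp(-x^2 + 4*x - 5)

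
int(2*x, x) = x^2 + C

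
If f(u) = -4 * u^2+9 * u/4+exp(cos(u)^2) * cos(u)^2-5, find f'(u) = -8*u - 2*exp(cos(u)^2)*sin(u)*cos(u)^3 - 2*exp(cos(u)^2)*sin(u)*cos(u) + 9/4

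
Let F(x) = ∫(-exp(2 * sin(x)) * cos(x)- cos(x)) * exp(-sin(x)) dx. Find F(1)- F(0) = -exp(sin(1)) + exp(-sin(1))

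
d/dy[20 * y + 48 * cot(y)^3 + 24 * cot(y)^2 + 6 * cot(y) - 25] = -144*cot(y)^4 - 48*cot(y)^3 - 150*cot(y)^2 - 48*cot(y) + 14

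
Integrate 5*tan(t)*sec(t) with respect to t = 5*sec(t) + C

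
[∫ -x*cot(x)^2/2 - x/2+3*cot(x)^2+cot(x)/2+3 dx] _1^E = 5*cot(1)/2 + (-3 + E/2)*cot(E)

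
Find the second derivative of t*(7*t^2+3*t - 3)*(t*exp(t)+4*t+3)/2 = 7*t^4*exp(t)/2 + 59*t^3*exp(t)/2 + 99*t^2*exp(t)/2 + 168*t^2 + 3*t*exp(t) + 99*t - 3*exp(t) - 3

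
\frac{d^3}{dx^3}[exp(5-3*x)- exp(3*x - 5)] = (-27*exp(6*x - 10) - 27)*exp(5 - 3*x)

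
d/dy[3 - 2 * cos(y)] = 2*sin(y)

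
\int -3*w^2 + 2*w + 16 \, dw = -w^3 + w^2 + 16*w + C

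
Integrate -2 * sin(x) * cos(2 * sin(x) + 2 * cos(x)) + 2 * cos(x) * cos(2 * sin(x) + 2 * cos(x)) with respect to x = sin(2*sqrt(2)*sin(x + pi/4)) + C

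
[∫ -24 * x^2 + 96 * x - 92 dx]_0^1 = -52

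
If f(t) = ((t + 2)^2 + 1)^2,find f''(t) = 12*t^2 + 48*t + 52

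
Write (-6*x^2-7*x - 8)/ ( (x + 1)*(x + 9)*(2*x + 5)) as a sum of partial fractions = 112/(39*(2*x + 5)) - 431/(104*(x + 9)) - 7/(24*(x + 1))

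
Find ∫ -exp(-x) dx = exp(-x) + C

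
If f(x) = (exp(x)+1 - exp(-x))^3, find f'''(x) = (27*exp(6*x) + 24*exp(5*x) - 24*exp(x) + 27)*exp(-3*x)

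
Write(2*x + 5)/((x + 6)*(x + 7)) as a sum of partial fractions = 9/(x + 7) - 7/(x + 6)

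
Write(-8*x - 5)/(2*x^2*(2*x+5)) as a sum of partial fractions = 6/(5*(2*x + 5)) - 3/(5*x) - 1/(2*x^2)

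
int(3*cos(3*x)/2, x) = sin(3*x)/2 + C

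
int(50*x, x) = 25*x^2 + C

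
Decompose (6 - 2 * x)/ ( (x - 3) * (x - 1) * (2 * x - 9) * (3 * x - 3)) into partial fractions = -8/(147*(2*x - 9)) + 4/(147*(x - 1)) + 2/(21*(x - 1)^2)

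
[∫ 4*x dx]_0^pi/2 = pi^2/2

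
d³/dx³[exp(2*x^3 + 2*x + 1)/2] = 108*x^6*exp(2*x^3 + 2*x + 1) + 108*x^4*exp(2*x^3 + 2*x + 1) + 108*x^3*exp(2*x^3 + 2*x + 1) + 36*x^2*exp(2*x^3 + 2*x + 1) + 36*x*exp(2*x^3 + 2*x + 1) + 10*exp(2*x^3 + 2*x + 1)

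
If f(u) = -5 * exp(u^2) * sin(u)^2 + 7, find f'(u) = 5*(u*cos(2*u) - u - sin(2*u))*exp(u^2)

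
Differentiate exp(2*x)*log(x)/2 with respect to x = (2*x*exp(2*x)*log(x) + exp(2*x))/(2*x)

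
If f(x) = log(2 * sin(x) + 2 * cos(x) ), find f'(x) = 1/tan(x + pi/4)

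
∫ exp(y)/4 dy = exp(y)/4 + C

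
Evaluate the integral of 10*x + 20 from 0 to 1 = 25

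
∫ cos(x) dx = sin(x) + C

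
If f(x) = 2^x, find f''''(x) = 2^x*log(2)^4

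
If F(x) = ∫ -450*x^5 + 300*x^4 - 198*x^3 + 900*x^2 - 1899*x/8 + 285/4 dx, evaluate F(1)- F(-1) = 1725/2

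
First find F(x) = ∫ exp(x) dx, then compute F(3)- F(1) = -E + exp(3)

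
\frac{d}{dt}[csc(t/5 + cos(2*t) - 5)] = (4*sin(t)*cos(t) - 1/5)*cos(-t/5 + 2*sin(t)^2 + 4)/sin(-t/5 + 2*sin(t)^2 + 4)^2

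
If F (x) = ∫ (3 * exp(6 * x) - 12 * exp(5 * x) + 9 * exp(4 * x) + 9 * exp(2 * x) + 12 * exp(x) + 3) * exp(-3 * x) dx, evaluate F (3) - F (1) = -(-2 - exp(-1) + E)^3 + (-2 - exp(-3) + exp(3))^3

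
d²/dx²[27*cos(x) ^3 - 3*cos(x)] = -243*cos(x)^3 + 165*cos(x)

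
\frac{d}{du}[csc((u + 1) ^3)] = -6*(u + 1)^2*cos(u^3 + 3*u^2 + 3*u + 1)/(1 - cos(2*u^3 + 6*u^2 + 6*u + 2))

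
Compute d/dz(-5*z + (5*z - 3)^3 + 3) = 375*z^2 - 450*z + 130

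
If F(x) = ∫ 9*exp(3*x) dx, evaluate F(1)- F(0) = -3 + 3*exp(3)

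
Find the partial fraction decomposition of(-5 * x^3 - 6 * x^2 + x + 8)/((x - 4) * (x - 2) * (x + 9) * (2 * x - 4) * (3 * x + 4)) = -159/(18400*(3*x + 4)) + 1579/(36179*(x + 9)) + 4889/(24200*(x - 2)) + 27/(220*(x - 2)^2) - 101/(416*(x - 4))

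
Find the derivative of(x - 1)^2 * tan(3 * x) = 3*x^2/cos(3*x)^2 + 2*x*tan(3*x) - 6*x/cos(3*x)^2 - 2*tan(3*x) + 3/cos(3*x)^2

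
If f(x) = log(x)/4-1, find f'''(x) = 1/(2*x^3)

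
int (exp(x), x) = exp(x) + C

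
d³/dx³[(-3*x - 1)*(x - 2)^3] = 102 - 72*x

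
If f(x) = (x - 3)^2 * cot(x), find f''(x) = 2*x^2/tan(x) + 2*x^2/tan(x)^3 - 4*x - 12*x/tan(x) - 4*x/tan(x)^2 - 12*x/tan(x)^3 + 12 + 20/tan(x) + 12/tan(x)^2 + 18/tan(x)^3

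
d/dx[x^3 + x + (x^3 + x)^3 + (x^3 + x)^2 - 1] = 9*x^8 + 21*x^6 + 6*x^5 + 15*x^4 + 8*x^3 + 6*x^2 + 2*x + 1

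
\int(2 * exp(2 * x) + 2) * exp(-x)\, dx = 4*sinh(x) + C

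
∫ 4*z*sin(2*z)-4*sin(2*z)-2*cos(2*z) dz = (2 - 2*z)*cos(2*z) + C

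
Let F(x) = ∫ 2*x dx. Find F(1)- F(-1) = 0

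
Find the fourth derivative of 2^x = 2^x*log(2)^4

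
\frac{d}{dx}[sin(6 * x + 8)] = 6*cos(6*x + 8)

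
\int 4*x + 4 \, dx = 2*x^2 + 4*x + C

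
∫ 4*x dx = 2*x^2 + C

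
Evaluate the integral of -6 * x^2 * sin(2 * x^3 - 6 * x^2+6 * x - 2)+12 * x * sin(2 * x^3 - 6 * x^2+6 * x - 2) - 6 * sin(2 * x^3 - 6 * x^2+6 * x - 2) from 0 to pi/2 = -cos(2) + cos(2*(-1 + pi/2)^3)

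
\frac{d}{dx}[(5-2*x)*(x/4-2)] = 21/4 - x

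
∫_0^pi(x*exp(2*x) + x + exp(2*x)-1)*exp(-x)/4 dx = pi*(-exp(-pi) + exp(pi))/4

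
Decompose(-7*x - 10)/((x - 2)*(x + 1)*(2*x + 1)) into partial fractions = 26/(5*(2*x + 1)) - 1/(x + 1) - 8/(5*(x - 2))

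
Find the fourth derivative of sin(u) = sin(u)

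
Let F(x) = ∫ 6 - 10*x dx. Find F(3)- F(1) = -28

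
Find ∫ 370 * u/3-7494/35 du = 185*u^2/3 - 7494*u/35 + C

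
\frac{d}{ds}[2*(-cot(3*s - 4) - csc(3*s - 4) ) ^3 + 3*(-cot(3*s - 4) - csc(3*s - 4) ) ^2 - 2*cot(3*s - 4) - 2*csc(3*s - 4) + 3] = 6*(-3*cos(3*s - 4)^2 - 6*cos(3*s - 4) - 3 + 2*cos(3*s - 4)^3/sin(3*s - 4) + 8*cos(3*s - 4)^2/sin(3*s - 4) + 10*cos(3*s - 4)/sin(3*s - 4) + 4/sin(3*s - 4))/sin(3*s - 4)^3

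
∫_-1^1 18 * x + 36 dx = 72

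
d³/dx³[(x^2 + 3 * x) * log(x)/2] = (2*x - 3)/(2*x^2)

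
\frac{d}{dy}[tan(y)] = cos(y)^(-2)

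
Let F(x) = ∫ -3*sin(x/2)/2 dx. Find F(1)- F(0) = -3 + 3*cos(1/2)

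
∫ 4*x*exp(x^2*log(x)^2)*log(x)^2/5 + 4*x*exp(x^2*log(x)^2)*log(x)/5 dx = 2*exp(x^2*log(x)^2)/5 + C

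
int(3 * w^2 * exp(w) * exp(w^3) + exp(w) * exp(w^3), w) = exp(w*(w^2 + 1)) + C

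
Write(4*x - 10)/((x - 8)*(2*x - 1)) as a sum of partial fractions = 16/(15*(2*x - 1)) + 22/(15*(x - 8))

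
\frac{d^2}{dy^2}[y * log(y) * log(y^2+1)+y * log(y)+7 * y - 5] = (2*y^4*log(y) + y^4*log(y^2 + 1) + 5*y^4 + 6*y^2*log(y) + 2*y^2*log(y^2 + 1) + 6*y^2 + log(y^2 + 1) + 1)/(y^5 + 2*y^3 + y)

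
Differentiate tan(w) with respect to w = cos(w)^(-2)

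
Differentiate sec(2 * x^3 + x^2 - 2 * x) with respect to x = 6*x^2*tan(2*x^3 + x^2 - 2*x)*sec(2*x^3 + x^2 - 2*x) + 2*x*tan(2*x^3 + x^2 - 2*x)*sec(2*x^3 + x^2 - 2*x) - 2*tan(2*x^3 + x^2 - 2*x)*sec(2*x^3 + x^2 - 2*x)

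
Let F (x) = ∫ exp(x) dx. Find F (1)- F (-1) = E - exp(-1)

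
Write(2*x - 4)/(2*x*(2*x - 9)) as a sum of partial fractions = 5/(9*(2*x - 9)) + 2/(9*x)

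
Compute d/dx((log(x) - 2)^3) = (3*log(x)^2 - 12*log(x) + 12)/x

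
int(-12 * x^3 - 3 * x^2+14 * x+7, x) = -3*x^4 - x^3 + 7*x^2 + 7*x + C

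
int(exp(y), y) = exp(y) + C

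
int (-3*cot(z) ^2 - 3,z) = 3*cot(z) + C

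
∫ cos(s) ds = sin(s) + C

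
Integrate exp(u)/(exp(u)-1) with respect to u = log(3*exp(u) - 3) + C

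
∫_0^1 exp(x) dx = -1 + E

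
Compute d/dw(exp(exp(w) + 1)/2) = exp(w + exp(w) + 1)/2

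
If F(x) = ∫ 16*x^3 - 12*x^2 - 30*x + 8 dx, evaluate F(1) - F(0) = -7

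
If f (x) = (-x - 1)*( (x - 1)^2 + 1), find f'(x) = -3*x^2 + 2*x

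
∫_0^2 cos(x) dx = sin(2)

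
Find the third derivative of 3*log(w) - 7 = 6/w^3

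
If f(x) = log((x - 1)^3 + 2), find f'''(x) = (6*x^6 - 36*x^5 + 90*x^4 - 204*x^3 + 342*x^2 - 288*x + 114)/(x^9 - 9*x^8 + 36*x^7 - 78*x^6 + 90*x^5 - 36*x^4 - 24*x^3 + 18*x^2 + 9*x + 1)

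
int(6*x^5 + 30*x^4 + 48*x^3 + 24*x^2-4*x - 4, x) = x^6 + 6*x^5 + 12*x^4 + 8*x^3 - 2*x^2 - 4*x + C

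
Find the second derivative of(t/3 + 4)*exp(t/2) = t*exp(t/2)/12 + 4*exp(t/2)/3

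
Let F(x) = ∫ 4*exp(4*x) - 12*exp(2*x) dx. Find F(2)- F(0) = -4 + (-3 + exp(4))^2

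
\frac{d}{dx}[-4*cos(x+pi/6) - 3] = 4*sin(x + pi/6)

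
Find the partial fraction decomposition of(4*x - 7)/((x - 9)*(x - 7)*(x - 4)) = 3/(5*(x - 4)) - 7/(2*(x - 7)) + 29/(10*(x - 9))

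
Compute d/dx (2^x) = 2^x*log(2)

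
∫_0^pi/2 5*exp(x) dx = -5 + 5*exp(pi/2)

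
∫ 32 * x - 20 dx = 16*x^2 - 20*x + C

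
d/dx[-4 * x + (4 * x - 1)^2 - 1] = 32*x - 12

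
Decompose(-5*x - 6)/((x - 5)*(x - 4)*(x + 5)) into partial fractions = 19/(90*(x + 5)) + 26/(9*(x - 4)) - 31/(10*(x - 5))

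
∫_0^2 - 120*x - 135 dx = -510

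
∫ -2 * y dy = -y^2 + C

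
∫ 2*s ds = s^2 + C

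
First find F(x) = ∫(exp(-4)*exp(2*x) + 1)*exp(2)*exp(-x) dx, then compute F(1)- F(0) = -E - exp(-2) + exp(-1) + exp(2)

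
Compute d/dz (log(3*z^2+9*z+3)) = (2*z + 3)/(z^2 + 3*z + 1)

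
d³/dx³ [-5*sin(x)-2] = 5*cos(x)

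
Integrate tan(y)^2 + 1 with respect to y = tan(y) + C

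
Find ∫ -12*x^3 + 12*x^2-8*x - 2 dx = -3*x^4 + 4*x^3 - 4*x^2 - 2*x + C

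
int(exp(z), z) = exp(z) + C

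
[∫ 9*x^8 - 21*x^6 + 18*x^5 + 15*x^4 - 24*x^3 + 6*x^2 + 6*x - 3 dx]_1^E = -1 + (-E + 1 + exp(3))^3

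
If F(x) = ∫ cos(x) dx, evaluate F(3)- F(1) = -sin(1) + sin(3)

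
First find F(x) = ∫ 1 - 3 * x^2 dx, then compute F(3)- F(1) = -24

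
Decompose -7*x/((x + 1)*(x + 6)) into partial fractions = -42/(5*(x + 6)) + 7/(5*(x + 1))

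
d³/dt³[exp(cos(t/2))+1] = (sin(t/2) + 6*sin(t) + sin(3*t/2))*exp(cos(t/2))/32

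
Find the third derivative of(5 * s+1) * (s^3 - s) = 120*s + 6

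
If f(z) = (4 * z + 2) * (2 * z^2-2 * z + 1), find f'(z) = 24*z^2 - 8*z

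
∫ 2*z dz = z^2 + C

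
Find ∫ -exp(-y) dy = exp(-y) + C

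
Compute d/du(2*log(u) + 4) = 2/u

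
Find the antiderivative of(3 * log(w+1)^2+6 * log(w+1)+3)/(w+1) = (log(w + 1) + 1)^3 + C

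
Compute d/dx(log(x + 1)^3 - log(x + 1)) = (3*log(x + 1)^2 - 1)/(x + 1)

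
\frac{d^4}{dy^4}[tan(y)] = 24*tan(y)^5 + 40*tan(y)^3 + 16*tan(y)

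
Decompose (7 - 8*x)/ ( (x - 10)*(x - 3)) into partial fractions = 17/(7*(x - 3)) - 73/(7*(x - 10))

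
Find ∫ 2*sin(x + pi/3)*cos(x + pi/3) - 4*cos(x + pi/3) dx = (sin(x + pi/3) - 2)^2 + C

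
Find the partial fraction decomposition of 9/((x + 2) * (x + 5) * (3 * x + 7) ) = -81/(8*(3*x + 7)) + 3/(8*(x + 5)) + 3/(x + 2)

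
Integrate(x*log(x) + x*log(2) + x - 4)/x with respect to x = (x - 4)*log(2*x) + C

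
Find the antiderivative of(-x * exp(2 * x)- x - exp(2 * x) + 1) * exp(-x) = -x*exp(x) + x*exp(-x) + C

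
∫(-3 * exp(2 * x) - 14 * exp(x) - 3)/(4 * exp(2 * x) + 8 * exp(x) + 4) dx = (-(3*x - 100)*(exp(x) + 1) - 8*exp(x))/(4*(exp(x) + 1)) + C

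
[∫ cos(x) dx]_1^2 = -sin(1) + sin(2)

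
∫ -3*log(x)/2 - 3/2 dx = -3*x*log(x)/2 + C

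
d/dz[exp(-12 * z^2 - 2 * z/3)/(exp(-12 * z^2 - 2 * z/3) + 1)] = (-72*z*exp(12*z^2 + 2*z) - 2*exp(12*z^2 + 2*z))/(3*exp(8*z/3)*exp(24*z^2) + 3*exp(4*z/3) + 6*exp(2*z)*exp(12*z^2))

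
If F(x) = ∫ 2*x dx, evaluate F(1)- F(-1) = 0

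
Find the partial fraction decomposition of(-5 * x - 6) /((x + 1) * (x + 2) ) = -4/(x + 2) - 1/(x + 1)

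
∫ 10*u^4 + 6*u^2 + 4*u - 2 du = 2*u^5 + 2*u^3 + 2*u^2 - 2*u + C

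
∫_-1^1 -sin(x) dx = 0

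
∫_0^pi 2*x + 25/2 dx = -25 + (5 + 2*pi)*(pi/2 + 5)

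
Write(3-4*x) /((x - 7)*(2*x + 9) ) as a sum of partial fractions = -42/(23*(2*x + 9)) - 25/(23*(x - 7))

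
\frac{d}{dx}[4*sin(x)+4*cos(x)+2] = -4*sin(x) + 4*cos(x)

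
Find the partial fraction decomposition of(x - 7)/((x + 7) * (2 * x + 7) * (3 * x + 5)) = -39/(88*(3*x + 5)) + 6/(11*(2*x + 7)) - 1/(8*(x + 7))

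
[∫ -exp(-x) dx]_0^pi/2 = -1 + exp(-pi/2)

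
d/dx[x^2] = 2*x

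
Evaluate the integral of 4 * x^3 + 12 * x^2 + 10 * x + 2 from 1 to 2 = 60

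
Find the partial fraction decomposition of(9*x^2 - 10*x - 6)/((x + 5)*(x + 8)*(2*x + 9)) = 885/(7*(2*x + 9)) + 650/(21*(x + 8)) - 269/(3*(x + 5))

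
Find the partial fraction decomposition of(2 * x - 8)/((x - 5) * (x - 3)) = 1/(x - 3) + 1/(x - 5)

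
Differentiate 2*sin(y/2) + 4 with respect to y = cos(y/2)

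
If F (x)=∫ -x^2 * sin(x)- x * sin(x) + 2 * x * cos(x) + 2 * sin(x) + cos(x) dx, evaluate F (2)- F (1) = 4*cos(2)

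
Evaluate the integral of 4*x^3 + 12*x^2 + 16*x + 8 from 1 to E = -25 + (1 + (1 + E)^2)^2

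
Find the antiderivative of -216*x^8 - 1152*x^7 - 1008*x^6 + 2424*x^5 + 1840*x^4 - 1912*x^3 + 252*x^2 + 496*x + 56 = -24*x^9 - 144*x^8 - 144*x^7 + 404*x^6 + 368*x^5 - 478*x^4 + 84*x^3 + 248*x^2 + 56*x + C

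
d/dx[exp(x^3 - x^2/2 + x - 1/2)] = 3*x^2*exp(x^3 - x^2/2 + x - 1/2) - x*exp(x^3 - x^2/2 + x - 1/2) + exp(x^3 - x^2/2 + x - 1/2)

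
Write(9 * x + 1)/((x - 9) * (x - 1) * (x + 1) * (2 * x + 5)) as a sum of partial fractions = 172/(483*(2*x + 5)) - 2/(15*(x + 1)) - 5/(56*(x - 1)) + 41/(920*(x - 9))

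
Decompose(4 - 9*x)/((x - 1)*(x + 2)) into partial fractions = -22/(3*(x + 2)) - 5/(3*(x - 1))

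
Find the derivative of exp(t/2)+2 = exp(t/2)/2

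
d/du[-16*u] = -16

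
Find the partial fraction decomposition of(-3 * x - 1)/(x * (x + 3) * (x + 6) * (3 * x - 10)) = -297/(5320*(3*x - 10)) - 17/(504*(x + 6)) + 8/(171*(x + 3)) + 1/(180*x)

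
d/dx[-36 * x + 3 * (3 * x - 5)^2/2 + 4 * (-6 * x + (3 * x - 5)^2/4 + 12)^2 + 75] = 81*x^3 - 729*x^2 + 2142*x - 2052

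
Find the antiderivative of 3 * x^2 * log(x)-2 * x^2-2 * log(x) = x*(x^2 - 2)*(log(x) - 1) + C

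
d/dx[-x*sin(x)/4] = -x*cos(x)/4 - sin(x)/4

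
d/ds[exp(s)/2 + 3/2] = exp(s)/2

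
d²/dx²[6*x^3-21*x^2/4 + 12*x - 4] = 36*x - 21/2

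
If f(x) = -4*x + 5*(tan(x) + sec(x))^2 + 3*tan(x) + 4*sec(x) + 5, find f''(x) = 2*(115*sin(x) + 6*sin(2*x) - 5*sin(3*x) + 10*cos(x) + 30*cos(2*x)*tan(x)^2 - 10*cos(2*x) - 2*cos(3*x) + 30*tan(x)^2 + 50)/(cos(2*x) + 1)^2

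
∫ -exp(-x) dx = exp(-x) + C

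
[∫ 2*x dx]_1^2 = 3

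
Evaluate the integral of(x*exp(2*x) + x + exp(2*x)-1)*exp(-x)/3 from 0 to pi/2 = pi*(-exp(-pi/2) + exp(pi/2))/6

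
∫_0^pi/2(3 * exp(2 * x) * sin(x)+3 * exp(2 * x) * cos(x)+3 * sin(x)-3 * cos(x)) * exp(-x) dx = -3*exp(-pi/2) + 3*exp(pi/2)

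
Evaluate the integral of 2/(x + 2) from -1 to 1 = -2*log(2) + 2*log(6)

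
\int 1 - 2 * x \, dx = -x^2 + x + C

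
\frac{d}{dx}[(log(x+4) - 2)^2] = (2*log(x + 4) - 4)/(x + 4)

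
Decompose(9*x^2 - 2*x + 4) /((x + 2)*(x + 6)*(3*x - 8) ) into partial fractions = 141/(91*(3*x - 8)) + 85/(26*(x + 6)) - 11/(14*(x + 2))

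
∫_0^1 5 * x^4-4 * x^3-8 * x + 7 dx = 3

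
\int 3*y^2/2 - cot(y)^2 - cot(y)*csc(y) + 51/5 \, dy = y^3/2 + 56*y/5 + cot(y) + csc(y) + C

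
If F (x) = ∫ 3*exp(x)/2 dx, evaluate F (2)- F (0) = -3/2 + 3*exp(2)/2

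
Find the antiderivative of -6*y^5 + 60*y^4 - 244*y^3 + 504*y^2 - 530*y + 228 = -y^6 + 12*y^5 - 61*y^4 + 168*y^3 - 265*y^2 + 228*y + C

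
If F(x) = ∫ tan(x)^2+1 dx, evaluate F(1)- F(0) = tan(1)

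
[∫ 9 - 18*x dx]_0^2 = -18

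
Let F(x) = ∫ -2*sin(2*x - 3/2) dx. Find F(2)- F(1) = -cos(1/2) + cos(5/2)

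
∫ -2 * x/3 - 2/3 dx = -x^2/3 - 2*x/3 + C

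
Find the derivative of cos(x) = -sin(x)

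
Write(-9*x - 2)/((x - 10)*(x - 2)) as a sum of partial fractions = 5/(2*(x - 2)) - 23/(2*(x - 10))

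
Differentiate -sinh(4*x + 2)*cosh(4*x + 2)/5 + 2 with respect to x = -4*sinh(4*x + 2)^2/5 - 4*cosh(4*x + 2)^2/5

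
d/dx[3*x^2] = 6*x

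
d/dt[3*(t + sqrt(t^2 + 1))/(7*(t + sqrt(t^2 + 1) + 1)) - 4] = (3*t + 3*sqrt(t^2 + 1))/(14*t^3 + 14*t^2*sqrt(t^2 + 1) + 14*t^2 + 14*t*sqrt(t^2 + 1) + 14*t + 14*sqrt(t^2 + 1) + 14)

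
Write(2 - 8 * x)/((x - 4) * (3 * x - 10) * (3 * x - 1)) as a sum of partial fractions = -2/(99*(3*x - 1)) + 37/(9*(3*x - 10)) - 15/(11*(x - 4))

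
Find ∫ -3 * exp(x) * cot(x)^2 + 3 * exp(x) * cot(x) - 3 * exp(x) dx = 3*exp(x)*cot(x) + C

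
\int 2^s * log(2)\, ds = 2^s + C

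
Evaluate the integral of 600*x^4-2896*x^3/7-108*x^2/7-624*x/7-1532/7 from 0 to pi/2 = -252 + (2 - pi)*(pi/6 + 3 + pi^2/2)*(-15*pi^2/2 + 3*pi/7 + 42)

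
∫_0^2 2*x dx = 4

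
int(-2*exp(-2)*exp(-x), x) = 2*exp(-x - 2) + C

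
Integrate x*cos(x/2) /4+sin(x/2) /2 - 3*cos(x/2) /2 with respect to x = (x/2 - 3)*sin(x/2) + C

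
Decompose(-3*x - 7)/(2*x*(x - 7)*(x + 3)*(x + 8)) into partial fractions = -17/(1200*(x + 8)) + 1/(150*(x + 3)) - 1/(75*(x - 7)) + 1/(48*x)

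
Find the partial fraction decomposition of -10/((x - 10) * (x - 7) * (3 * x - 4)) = -45/(221*(3*x - 4)) + 10/(51*(x - 7)) - 5/(39*(x - 10))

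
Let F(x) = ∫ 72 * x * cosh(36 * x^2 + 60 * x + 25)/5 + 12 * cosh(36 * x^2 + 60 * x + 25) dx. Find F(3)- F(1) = -sinh(121)/5 + sinh(529)/5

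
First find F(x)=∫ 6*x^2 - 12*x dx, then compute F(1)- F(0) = -4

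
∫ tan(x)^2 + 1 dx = tan(x) + C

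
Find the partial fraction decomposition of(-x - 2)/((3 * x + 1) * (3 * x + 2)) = 4/(3*(3*x + 2)) - 5/(3*(3*x + 1))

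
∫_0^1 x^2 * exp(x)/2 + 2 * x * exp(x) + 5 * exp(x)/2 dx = -3/2 + 3*E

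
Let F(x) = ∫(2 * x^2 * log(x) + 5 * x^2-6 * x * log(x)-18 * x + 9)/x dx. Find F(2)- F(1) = -6 + log(2)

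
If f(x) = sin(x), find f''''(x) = sin(x)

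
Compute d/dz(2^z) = 2^z*log(2)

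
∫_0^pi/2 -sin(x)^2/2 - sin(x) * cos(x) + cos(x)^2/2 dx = -1/2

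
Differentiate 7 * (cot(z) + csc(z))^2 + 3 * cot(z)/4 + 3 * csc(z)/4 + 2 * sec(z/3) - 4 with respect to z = 2*tan(z/3)*sec(z/3)/3 - 14*cot(z)^3 - 28*cot(z)^2*csc(z) - 3*cot(z)^2/4 - 14*cot(z)*csc(z)^2 - 3*cot(z)*csc(z)/4 - 14*cot(z) - 14*csc(z) - 3/4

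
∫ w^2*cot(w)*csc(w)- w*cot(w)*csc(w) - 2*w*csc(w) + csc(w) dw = w*(1 - w)*csc(w) + C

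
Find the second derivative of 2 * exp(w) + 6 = 2*exp(w)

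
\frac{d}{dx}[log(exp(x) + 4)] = exp(x)/(exp(x) + 4)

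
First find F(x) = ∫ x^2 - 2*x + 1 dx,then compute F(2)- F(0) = 2/3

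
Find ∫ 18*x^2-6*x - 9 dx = 6*x^3 - 3*x^2 - 9*x + C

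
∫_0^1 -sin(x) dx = -1 + cos(1)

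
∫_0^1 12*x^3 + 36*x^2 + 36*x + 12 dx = 45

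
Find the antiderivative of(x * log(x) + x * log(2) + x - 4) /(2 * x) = (x - 4)*log(2*x)/2 + C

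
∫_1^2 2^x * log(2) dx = 2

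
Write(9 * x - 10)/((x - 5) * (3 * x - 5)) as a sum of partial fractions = -3/(2*(3*x - 5)) + 7/(2*(x - 5))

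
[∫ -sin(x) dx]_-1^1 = 0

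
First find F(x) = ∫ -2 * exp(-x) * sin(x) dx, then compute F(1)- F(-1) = (cos(1) + sin(1))*exp(-1) - E*(-sin(1) + cos(1))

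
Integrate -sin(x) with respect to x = cos(x) + C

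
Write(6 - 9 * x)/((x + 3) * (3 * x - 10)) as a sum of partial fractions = -72/(19*(3*x - 10)) - 33/(19*(x + 3))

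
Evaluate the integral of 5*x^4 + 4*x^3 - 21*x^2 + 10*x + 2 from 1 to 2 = 14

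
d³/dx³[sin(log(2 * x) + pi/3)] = (3*sin(log(x) + log(2) + pi/3) + cos(log(x) + log(2) + pi/3))/x^3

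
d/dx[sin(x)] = cos(x)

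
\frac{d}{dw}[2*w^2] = 4*w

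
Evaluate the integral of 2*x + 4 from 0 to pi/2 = -4 + (-2 - pi/2)^2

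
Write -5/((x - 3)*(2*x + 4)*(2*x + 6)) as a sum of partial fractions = -5/(24*(x + 3)) + 1/(4*(x + 2)) - 1/(24*(x - 3))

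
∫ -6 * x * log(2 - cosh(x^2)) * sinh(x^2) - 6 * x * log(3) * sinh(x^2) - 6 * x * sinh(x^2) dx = -3*(cosh(x^2) - 2)*log(6 - 3*cosh(x^2)) + C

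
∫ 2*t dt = t^2 + C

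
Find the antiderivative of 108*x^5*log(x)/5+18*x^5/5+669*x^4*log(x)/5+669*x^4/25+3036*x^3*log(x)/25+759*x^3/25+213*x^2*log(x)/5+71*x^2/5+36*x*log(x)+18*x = x^2*(90*x^4 + 669*x^3 + 759*x^2 + 355*x + 450)*log(x)/25 + C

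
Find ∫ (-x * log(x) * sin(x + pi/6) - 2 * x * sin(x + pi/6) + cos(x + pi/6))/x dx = (log(x) + 2)*cos(x + pi/6) + C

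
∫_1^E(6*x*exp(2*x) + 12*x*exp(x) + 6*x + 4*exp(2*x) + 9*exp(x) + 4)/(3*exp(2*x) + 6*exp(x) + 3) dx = -7/3 - E/(3*(1 + E)) + exp(E)/(3*(1 + exp(E))) + 4*E/3 + exp(2)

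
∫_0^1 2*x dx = 1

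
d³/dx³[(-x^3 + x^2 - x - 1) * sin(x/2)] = x^3*cos(x/2)/8 + 9*x^2*sin(x/2)/4 - x^2*cos(x/2)/8 - 3*x*sin(x/2)/2 - 71*x*cos(x/2)/8 - 21*sin(x/2)/4 + 25*cos(x/2)/8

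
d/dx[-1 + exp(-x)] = -exp(-x)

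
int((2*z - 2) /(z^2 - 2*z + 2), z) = log((z - 1)^2 + 1) + C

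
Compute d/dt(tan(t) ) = cos(t)^(-2)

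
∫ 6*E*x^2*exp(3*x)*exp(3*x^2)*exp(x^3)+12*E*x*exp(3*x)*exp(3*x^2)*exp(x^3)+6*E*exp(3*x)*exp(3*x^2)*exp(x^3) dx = 2*exp((x + 1)^3) + C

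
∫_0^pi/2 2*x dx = pi^2/4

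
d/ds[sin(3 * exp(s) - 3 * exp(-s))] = 3*(exp(2*s) + 1)*exp(-s)*cos(3*exp(s) - 3*exp(-s))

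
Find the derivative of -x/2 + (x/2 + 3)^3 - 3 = 3*x^2/8 + 9*x/2 + 13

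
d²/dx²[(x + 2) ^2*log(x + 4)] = (2*x^2*log(x + 4) + 3*x^2 + 16*x*log(x + 4) + 20*x + 32*log(x + 4) + 28)/(x^2 + 8*x + 16)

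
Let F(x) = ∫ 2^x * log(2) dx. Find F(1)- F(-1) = 3/2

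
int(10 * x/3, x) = 5*x^2/3 + C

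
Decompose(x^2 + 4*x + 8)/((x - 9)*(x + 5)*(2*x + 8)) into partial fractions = 13/(28*(x + 5)) - 4/(13*(x + 4)) + 125/(364*(x - 9))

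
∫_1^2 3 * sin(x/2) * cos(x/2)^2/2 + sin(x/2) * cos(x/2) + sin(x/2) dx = -2*cos(1) - cos(1)^2 - cos(1)^3 + cos(1/2)^3 + cos(1/2)^2 + 2*cos(1/2)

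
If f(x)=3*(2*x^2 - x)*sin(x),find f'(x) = 6*x^2*cos(x) + 12*x*sin(x) - 3*x*cos(x) - 3*sin(x)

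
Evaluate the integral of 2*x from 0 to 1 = 1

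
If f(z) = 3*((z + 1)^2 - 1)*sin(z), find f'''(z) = -3*z^2*cos(z) - 18*z*sin(z) - 6*z*cos(z) - 18*sin(z) + 18*cos(z)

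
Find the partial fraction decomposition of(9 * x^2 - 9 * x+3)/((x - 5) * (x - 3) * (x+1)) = 7/(8*(x + 1)) - 57/(8*(x - 3)) + 61/(4*(x - 5))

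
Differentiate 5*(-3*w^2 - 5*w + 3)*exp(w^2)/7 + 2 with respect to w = -30*w^3*exp(w^2)/7 - 50*w^2*exp(w^2)/7 - 25*exp(w^2)/7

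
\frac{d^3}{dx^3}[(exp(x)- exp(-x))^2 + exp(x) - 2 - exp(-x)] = (8*exp(4*x) + exp(3*x) + exp(x) - 8)*exp(-2*x)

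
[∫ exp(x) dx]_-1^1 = E - exp(-1)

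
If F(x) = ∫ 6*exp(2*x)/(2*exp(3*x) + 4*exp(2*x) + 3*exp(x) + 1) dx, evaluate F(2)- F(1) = -3*log(exp(2)/(1 + E)^2 + 1) + 3*log(exp(4)/(1 + exp(2))^2 + 1)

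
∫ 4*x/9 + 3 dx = 2*x^2/9 + 3*x + C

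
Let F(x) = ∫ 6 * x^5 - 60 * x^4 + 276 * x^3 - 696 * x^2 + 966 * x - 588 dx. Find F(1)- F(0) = -279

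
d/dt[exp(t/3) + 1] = exp(t/3)/3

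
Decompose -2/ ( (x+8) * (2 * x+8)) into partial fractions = 1/(4*(x + 8)) - 1/(4*(x + 4))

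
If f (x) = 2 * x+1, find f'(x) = 2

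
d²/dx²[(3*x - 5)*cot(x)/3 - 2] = 2*(x*cos(x)/sin(x) - 1 - 5*cos(x)/(3*sin(x)))/sin(x)^2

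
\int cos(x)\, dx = sin(x) + C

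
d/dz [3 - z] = -1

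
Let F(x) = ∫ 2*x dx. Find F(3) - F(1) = 8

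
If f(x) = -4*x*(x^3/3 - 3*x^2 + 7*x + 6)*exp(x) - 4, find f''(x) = -4*x^4*exp(x)/3 + 4*x^3*exp(x)/3 + 28*x^2*exp(x) - 64*x*exp(x) - 104*exp(x)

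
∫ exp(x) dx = exp(x) + C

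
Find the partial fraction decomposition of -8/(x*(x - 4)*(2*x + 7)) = -32/(105*(2*x + 7)) - 2/(15*(x - 4)) + 2/(7*x)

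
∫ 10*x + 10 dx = 5*x^2 + 10*x + C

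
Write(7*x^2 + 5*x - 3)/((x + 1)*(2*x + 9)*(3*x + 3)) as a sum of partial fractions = 155/(49*(2*x + 9)) - 61/(147*(x + 1)) - 1/(21*(x + 1)^2)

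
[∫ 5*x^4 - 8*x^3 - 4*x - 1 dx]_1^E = 4 + (-2 + (-1 + E)^2)*(E + exp(3))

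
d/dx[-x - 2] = -1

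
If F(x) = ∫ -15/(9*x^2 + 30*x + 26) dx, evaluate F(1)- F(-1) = -5*acot(2) + 5*acot(8)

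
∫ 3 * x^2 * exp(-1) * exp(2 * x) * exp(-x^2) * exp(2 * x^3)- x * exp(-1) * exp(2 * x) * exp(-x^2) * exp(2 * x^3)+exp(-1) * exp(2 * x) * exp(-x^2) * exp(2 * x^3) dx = exp(2*x^3 - x^2 + 2*x - 1)/2 + C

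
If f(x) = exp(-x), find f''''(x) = exp(-x)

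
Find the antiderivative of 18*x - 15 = 9*x^2 - 15*x + C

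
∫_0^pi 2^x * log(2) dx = -1 + 2^pi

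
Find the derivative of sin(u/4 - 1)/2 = cos(u/4 - 1)/8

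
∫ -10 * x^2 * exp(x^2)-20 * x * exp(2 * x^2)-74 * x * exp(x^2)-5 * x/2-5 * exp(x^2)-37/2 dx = 3*x/2 - 5*(x + 2*exp(x^2) + 8)^2/4 + 3*exp(x^2) + C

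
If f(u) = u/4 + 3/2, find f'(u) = 1/4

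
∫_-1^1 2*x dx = 0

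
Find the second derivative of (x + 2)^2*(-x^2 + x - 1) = -12*x^2 - 18*x - 2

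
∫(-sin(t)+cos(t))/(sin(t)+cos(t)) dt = log(3*sin(t) + 3*cos(t)) + C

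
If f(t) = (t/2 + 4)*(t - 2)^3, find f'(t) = 2*t^3 + 3*t^2 - 36*t + 44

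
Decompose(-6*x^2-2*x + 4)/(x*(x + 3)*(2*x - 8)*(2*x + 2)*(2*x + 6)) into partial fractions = 47/(1764*(x + 3)) + 11/(84*(x + 3)^2) - 5/(392*(x - 4)) - 1/(72*x)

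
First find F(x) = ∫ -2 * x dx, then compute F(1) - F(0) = -1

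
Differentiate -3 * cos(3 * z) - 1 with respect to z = 9*sin(3*z)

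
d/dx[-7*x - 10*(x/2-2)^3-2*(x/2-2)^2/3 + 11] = -15*x^2/4 + 89*x/3 - 197/3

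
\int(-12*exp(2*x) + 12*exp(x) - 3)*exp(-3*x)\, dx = -(2*exp(x) - 1)^3*exp(-3*x) + C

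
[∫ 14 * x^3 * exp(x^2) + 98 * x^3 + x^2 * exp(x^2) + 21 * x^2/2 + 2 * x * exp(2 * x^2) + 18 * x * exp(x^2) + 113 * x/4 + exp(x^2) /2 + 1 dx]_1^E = -(E + 15/2)^2/2 - 15 - E + 14*exp(2) + 2*exp(exp(2)) + (E/2 + 7*exp(2) + exp(exp(2)))^2/2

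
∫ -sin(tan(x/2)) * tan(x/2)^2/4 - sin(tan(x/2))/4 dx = cos(tan(x/2))/2 + C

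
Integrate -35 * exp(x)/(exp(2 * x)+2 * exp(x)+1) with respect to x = (-72*exp(x) - 37)/(exp(x) + 1) + C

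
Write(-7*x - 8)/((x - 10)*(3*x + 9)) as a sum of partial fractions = -1/(3*(x + 3)) - 2/(x - 10)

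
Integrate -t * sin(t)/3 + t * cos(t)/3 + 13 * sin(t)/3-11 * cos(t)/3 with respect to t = sqrt(2)*(t - 12)*sin(t + pi/4)/3 + C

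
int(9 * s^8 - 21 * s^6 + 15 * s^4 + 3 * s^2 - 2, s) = s^9 - 3*s^7 + 3*s^5 + s^3 - 2*s + C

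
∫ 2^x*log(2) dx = 2^x + C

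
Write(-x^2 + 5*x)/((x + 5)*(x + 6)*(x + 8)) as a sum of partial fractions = -52/(3*(x + 8)) + 33/(x + 6) - 50/(3*(x + 5))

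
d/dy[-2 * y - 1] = -2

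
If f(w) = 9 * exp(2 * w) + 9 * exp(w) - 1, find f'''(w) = 72*exp(2*w) + 9*exp(w)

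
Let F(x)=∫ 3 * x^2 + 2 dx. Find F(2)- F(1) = 9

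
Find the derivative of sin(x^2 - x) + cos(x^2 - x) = sqrt(2)*(2*x - 1)*cos(x^2 - x + pi/4)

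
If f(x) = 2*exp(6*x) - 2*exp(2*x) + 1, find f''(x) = 72*exp(6*x) - 8*exp(2*x)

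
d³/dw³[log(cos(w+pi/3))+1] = -2*sin(w + pi/3)/cos(w + pi/3)^3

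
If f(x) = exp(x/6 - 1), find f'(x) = exp(x/6 - 1)/6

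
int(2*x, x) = x^2 + C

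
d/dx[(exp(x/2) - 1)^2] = -exp(x/2) + exp(x)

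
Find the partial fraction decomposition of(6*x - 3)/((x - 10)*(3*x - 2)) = -3/(28*(3*x - 2)) + 57/(28*(x - 10))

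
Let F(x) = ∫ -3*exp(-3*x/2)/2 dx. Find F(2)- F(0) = -1 + exp(-3)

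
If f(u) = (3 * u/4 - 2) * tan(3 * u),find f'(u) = 9*u/(4*cos(3*u)^2) + 3*tan(3*u)/4 - 6/cos(3*u)^2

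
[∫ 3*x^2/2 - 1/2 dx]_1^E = -E/2 + exp(3)/2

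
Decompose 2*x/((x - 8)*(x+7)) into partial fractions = 14/(15*(x + 7)) + 16/(15*(x - 8))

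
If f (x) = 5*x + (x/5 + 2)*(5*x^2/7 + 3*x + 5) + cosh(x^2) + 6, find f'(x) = 3*x^2/7 + 2*x*sinh(x^2) + 142*x/35 + 12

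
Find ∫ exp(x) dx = exp(x) + C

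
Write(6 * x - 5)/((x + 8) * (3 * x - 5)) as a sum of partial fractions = 15/(29*(3*x - 5)) + 53/(29*(x + 8))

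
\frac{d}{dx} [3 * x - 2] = 3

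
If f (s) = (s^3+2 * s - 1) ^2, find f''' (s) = 120*s^3 + 96*s - 12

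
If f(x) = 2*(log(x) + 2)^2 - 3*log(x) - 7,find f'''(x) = (8*log(x) - 2)/x^3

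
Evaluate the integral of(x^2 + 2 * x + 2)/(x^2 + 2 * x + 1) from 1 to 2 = 7/6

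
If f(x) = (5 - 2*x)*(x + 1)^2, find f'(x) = -6*x^2 + 2*x + 8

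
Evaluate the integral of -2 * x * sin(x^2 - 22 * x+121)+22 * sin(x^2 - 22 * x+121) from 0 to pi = -cos(121) + cos(pi^2 + 121)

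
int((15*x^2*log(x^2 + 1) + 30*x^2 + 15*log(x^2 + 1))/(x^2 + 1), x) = 15*x*log(x^2 + 1) + C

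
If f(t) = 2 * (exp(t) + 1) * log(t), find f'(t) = (2*t*exp(t)*log(t) + 2*exp(t) + 2)/t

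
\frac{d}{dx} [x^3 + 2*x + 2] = 3*x^2 + 2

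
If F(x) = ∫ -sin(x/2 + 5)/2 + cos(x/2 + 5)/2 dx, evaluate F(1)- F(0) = sin(11/2) - cos(5) + cos(11/2) - sin(5)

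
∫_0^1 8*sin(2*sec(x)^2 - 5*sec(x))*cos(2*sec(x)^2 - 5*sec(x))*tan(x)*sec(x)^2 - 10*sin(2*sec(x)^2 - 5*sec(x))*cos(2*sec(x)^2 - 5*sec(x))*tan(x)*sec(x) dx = -sin(3)^2 + sin((5 - 2/cos(1))/cos(1))^2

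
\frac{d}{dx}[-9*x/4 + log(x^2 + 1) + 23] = (-9*x^2 + 8*x - 9)/(4*x^2 + 4)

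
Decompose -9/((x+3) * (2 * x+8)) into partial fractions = 9/(2*(x + 4)) - 9/(2*(x + 3))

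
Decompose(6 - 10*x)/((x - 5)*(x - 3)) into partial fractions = 12/(x - 3) - 22/(x - 5)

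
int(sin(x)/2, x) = -cos(x)/2 + C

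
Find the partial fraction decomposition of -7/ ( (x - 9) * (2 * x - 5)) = 14/(13*(2*x - 5)) - 7/(13*(x - 9))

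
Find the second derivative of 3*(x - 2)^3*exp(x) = 3*x^3*exp(x) - 18*x*exp(x) + 12*exp(x)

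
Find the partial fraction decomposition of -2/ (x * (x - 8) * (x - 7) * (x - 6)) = -1/(6*(x - 6)) + 2/(7*(x - 7)) - 1/(8*(x - 8)) + 1/(168*x)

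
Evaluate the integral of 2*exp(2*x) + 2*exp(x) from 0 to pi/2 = -4 + (1 + exp(pi/2))^2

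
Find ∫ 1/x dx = log(x) + C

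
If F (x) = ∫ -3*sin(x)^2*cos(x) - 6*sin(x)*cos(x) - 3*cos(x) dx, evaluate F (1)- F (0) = 1 - (sin(1) + 1)^3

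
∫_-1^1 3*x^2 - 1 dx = 0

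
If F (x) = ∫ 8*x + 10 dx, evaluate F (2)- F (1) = 22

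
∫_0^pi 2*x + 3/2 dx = 3*pi/2 + pi^2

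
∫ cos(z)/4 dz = sin(z)/4 + C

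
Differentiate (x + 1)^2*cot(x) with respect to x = -x^2/sin(x)^2 + 2*x/tan(x) - 2*x/sin(x)^2 + 2/tan(x) - 1/sin(x)^2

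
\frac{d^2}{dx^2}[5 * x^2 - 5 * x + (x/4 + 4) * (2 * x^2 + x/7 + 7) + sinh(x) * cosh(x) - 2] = 3*x + 2*sinh(2*x) + 365/14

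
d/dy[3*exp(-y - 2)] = -3*exp(-y - 2)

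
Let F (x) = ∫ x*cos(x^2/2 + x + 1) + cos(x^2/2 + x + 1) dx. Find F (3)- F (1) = -sin(5/2) + sin(17/2)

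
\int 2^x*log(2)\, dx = 2^x + C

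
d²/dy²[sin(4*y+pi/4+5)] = -16*sin(4*y + pi/4 + 5)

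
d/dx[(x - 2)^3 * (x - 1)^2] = 5*x^4 - 32*x^3 + 75*x^2 - 76*x + 28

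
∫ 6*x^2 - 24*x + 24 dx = 2*x^3 - 12*x^2 + 24*x + C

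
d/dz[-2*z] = -2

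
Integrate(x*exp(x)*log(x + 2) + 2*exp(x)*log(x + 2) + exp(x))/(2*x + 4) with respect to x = exp(x)*log(x + 2)/2 + C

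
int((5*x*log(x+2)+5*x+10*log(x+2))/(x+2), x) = 5*x*log(x + 2) + C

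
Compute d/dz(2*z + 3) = 2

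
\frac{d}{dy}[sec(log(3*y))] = tan(log(y) + log(3))*sec(log(y) + log(3))/y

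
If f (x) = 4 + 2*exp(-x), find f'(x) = -2*exp(-x)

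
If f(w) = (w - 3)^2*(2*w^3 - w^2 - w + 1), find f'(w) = 10*w^4 - 52*w^3 + 69*w^2 - 4*w - 15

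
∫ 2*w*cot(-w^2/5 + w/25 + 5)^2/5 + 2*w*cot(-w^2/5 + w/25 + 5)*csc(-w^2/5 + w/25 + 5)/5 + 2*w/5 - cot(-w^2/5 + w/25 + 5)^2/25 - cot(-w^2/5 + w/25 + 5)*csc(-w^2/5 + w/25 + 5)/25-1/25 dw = cot(-w^2/5 + w/25 + 5) + csc(-w^2/5 + w/25 + 5) + C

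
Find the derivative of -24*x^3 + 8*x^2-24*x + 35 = -72*x^2 + 16*x - 24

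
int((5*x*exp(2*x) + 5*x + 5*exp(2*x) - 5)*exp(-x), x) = 10*x*sinh(x) + C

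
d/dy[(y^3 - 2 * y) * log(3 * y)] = 3*y^2*log(y) + y^2 + 3*y^2*log(3) - 2*log(y) - 2*log(3) - 2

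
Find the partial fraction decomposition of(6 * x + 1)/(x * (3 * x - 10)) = 63/(10*(3*x - 10)) - 1/(10*x)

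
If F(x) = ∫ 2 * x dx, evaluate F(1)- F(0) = 1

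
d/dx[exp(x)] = exp(x)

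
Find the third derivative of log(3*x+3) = 2/(x^3 + 3*x^2 + 3*x + 1)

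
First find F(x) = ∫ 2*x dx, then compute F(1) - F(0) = 1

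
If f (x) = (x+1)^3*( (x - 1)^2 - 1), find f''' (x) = 60*x^2 + 24*x - 18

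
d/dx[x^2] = 2*x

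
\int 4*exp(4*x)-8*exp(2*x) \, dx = (exp(2*x) - 2)^2 + C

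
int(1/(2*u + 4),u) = log(u + 2)/2 + C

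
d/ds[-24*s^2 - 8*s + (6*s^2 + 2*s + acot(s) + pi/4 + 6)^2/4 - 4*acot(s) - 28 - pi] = (288*s^5 + 144*s^4 + 48*s^3*acot(s) + 12*pi*s^3 + 208*s^3 + 8*s^2*acot(s) + 2*pi*s^2 + 104*s^2 + 48*s*acot(s) - 88*s + 12*pi*s + 4*acot(s) - 8 + pi)/(8*s^2 + 8)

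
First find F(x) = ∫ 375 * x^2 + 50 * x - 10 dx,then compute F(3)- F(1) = 3430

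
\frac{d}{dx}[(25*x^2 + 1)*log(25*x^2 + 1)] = 50*x*log(25*x^2 + 1) + 50*x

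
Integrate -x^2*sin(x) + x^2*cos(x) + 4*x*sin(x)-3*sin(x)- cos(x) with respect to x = sqrt(2)*(x - 1)^2*sin(x + pi/4) + C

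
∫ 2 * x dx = x^2 + C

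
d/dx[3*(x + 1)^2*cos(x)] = -3*x^2*sin(x) - 6*x*sin(x) + 6*x*cos(x) - 3*sin(x) + 6*cos(x)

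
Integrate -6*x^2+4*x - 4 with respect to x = -2*x^3 + 2*x^2 - 4*x + C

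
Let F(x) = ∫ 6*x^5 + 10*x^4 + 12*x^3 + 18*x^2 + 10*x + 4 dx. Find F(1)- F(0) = 21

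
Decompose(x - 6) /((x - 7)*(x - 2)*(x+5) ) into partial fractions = -11/(84*(x + 5)) + 4/(35*(x - 2)) + 1/(60*(x - 7))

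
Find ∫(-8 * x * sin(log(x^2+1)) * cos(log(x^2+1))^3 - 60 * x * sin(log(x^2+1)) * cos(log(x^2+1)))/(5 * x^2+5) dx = (sin(log(x^2 + 1))^2 - 17)*sin(log(x^2 + 1))^2/5 + C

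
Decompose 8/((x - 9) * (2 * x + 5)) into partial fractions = -16/(23*(2*x + 5)) + 8/(23*(x - 9))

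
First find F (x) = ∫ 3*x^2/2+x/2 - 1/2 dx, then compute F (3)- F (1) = 14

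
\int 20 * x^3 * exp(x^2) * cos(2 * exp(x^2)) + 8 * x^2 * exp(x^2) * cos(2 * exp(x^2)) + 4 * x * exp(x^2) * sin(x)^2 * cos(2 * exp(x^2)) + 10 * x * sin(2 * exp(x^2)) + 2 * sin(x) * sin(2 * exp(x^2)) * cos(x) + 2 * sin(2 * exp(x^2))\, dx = (5*x^2 + 2*x + sin(x)^2)*sin(2*exp(x^2)) + C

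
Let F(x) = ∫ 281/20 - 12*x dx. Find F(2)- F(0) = 41/10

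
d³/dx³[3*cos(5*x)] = 375*sin(5*x)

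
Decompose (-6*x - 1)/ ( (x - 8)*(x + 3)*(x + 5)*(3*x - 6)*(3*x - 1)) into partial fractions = -81/(18400*(3*x - 1)) + 29/(8736*(x + 5)) - 17/(3300*(x + 3)) + 13/(3150*(x - 2)) - 49/(59202*(x - 8))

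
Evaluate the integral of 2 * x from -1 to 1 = 0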